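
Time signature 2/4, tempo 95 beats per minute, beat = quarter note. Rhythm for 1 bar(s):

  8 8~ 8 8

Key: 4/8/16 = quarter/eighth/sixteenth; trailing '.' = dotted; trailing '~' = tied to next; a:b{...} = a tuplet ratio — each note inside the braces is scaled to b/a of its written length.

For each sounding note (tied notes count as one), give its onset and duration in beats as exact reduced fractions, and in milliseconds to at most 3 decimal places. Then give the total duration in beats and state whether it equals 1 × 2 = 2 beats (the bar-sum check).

1) 0.0ms=0b +315.789ms=1/2b
2) 315.789ms=1/2b +631.579ms=1b
3) 947.368ms=3/2b +315.789ms=1/2b
Σ=2b of 2 (95bpm 2/4) — PASS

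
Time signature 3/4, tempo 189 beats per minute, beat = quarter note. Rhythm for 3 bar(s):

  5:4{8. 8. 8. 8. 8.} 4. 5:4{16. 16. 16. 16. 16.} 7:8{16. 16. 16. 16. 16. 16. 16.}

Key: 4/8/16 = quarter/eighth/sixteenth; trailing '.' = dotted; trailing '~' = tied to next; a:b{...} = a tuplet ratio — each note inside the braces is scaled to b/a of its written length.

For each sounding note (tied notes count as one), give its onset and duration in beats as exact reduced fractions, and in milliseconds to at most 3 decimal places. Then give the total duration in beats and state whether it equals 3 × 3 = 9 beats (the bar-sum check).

1) 0.0ms=0b +190.476ms=3/5b
2) 190.476ms=3/5b +190.476ms=3/5b
3) 380.952ms=6/5b +190.476ms=3/5b
4) 571.429ms=9/5b +190.476ms=3/5b
5) 761.905ms=12/5b +190.476ms=3/5b
6) 952.381ms=3b +476.19ms=3/2b
7) 1428.571ms=9/2b +95.238ms=3/10b
8) 1523.81ms=24/5b +95.238ms=3/10b
9) 1619.048ms=51/10b +95.238ms=3/10b
10) 1714.286ms=27/5b +95.238ms=3/10b
11) 1809.524ms=57/10b +95.238ms=3/10b
12) 1904.762ms=6b +136.054ms=3/7b
13) 2040.816ms=45/7b +136.054ms=3/7b
14) 2176.871ms=48/7b +136.054ms=3/7b
15) 2312.925ms=51/7b +136.054ms=3/7b
16) 2448.98ms=54/7b +136.054ms=3/7b
17) 2585.034ms=57/7b +136.054ms=3/7b
18) 2721.088ms=60/7b +136.054ms=3/7b
Σ=9b of 9 (189bpm 3/4) — PASS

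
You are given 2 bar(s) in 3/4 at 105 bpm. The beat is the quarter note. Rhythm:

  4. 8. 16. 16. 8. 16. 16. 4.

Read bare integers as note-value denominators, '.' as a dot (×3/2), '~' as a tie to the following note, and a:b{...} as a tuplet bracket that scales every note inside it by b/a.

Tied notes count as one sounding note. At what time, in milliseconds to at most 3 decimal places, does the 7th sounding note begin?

note 7 onset = 33/8b = 2357.143ms

1. 0.0ms @ 0 + 857.143ms (3/2)
2. 857.143ms @ 3/2 + 428.571ms (3/4)
3. 1285.714ms @ 9/4 + 214.286ms (3/8)
4. 1500.0ms @ 21/8 + 214.286ms (3/8)
5. 1714.286ms @ 3 + 428.571ms (3/4)
6. 2142.857ms @ 15/4 + 214.286ms (3/8)
7. 2357.143ms @ 33/8 + 214.286ms (3/8)
8. 2571.429ms @ 9/2 + 857.143ms (3/2)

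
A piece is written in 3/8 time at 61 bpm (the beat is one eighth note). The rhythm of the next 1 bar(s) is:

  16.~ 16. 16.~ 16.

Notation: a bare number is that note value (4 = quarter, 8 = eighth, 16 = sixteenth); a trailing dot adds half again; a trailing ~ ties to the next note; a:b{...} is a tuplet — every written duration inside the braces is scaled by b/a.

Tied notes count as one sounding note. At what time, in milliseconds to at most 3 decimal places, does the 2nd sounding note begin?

1. 0.0ms @ 0 + 1475.41ms (3/2)
2. 1475.41ms @ 3/2 + 1475.41ms (3/2)

note 2 onset = 3/2b = 1475.41ms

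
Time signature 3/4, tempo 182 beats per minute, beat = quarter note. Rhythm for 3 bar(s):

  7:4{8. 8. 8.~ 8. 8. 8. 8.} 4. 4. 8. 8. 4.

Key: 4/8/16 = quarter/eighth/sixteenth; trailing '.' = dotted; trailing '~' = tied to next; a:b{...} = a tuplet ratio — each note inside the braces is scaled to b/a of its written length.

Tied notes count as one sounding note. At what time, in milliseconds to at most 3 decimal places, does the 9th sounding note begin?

note 9 onset = 6b = 1978.022ms

1. 0.0ms @ 0 + 141.287ms (3/7)
2. 141.287ms @ 3/7 + 141.287ms (3/7)
3. 282.575ms @ 6/7 + 282.575ms (6/7)
4. 565.149ms @ 12/7 + 141.287ms (3/7)
5. 706.436ms @ 15/7 + 141.287ms (3/7)
6. 847.724ms @ 18/7 + 141.287ms (3/7)
7. 989.011ms @ 3 + 494.505ms (3/2)
8. 1483.516ms @ 9/2 + 494.505ms (3/2)
9. 1978.022ms @ 6 + 247.253ms (3/4)
10. 2225.275ms @ 27/4 + 247.253ms (3/4)
11. 2472.527ms @ 15/2 + 494.505ms (3/2)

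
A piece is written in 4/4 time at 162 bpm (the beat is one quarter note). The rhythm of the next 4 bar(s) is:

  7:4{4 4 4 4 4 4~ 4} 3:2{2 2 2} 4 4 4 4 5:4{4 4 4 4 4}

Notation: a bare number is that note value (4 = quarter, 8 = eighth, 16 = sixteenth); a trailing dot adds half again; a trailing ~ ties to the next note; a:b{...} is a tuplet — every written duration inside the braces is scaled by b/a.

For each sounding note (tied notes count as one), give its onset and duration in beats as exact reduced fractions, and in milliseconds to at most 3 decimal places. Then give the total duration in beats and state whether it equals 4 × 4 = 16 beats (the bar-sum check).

1) 0.0ms=0b +211.64ms=4/7b
2) 211.64ms=4/7b +211.64ms=4/7b
3) 423.28ms=8/7b +211.64ms=4/7b
4) 634.921ms=12/7b +211.64ms=4/7b
5) 846.561ms=16/7b +211.64ms=4/7b
6) 1058.201ms=20/7b +423.28ms=8/7b
7) 1481.481ms=4b +493.827ms=4/3b
8) 1975.309ms=16/3b +493.827ms=4/3b
9) 2469.136ms=20/3b +493.827ms=4/3b
10) 2962.963ms=8b +370.37ms=1b
11) 3333.333ms=9b +370.37ms=1b
12) 3703.704ms=10b +370.37ms=1b
13) 4074.074ms=11b +370.37ms=1b
14) 4444.444ms=12b +296.296ms=4/5b
15) 4740.741ms=64/5b +296.296ms=4/5b
16) 5037.037ms=68/5b +296.296ms=4/5b
17) 5333.333ms=72/5b +296.296ms=4/5b
18) 5629.63ms=76/5b +296.296ms=4/5b
Σ=16b of 16 (162bpm 4/4) — PASS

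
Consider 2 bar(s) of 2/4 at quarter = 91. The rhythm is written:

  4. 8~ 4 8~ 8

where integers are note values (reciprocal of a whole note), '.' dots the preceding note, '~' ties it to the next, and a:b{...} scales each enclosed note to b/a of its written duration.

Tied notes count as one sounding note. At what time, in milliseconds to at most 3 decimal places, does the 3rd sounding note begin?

1. 0.0ms @ 0 + 989.011ms (3/2)
2. 989.011ms @ 3/2 + 989.011ms (3/2)
3. 1978.022ms @ 3 + 659.341ms (1)

note 3 onset = 3b = 1978.022ms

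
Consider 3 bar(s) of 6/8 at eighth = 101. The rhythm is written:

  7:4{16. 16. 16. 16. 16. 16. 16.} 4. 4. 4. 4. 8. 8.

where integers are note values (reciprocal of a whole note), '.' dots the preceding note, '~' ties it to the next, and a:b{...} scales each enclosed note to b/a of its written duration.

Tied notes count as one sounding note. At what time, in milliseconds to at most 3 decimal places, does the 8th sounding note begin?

1. 0.0ms @ 0 + 254.597ms (3/7)
2. 254.597ms @ 3/7 + 254.597ms (3/7)
3. 509.194ms @ 6/7 + 254.597ms (3/7)
4. 763.791ms @ 9/7 + 254.597ms (3/7)
5. 1018.388ms @ 12/7 + 254.597ms (3/7)
6. 1272.984ms @ 15/7 + 254.597ms (3/7)
7. 1527.581ms @ 18/7 + 254.597ms (3/7)
8. 1782.178ms @ 3 + 1782.178ms (3)
9. 3564.356ms @ 6 + 1782.178ms (3)
10. 5346.535ms @ 9 + 1782.178ms (3)
11. 7128.713ms @ 12 + 1782.178ms (3)
12. 8910.891ms @ 15 + 891.089ms (3/2)
13. 9801.98ms @ 33/2 + 891.089ms (3/2)

note 8 onset = 3b = 1782.178ms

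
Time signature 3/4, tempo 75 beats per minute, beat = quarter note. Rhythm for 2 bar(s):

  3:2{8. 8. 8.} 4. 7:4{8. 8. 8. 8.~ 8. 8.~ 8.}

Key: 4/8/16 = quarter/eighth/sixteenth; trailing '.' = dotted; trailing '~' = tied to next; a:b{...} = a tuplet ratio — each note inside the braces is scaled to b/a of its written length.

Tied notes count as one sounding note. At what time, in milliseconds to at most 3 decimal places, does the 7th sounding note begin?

1. 0.0ms @ 0 + 400.0ms (1/2)
2. 400.0ms @ 1/2 + 400.0ms (1/2)
3. 800.0ms @ 1 + 400.0ms (1/2)
4. 1200.0ms @ 3/2 + 1200.0ms (3/2)
5. 2400.0ms @ 3 + 342.857ms (3/7)
6. 2742.857ms @ 24/7 + 342.857ms (3/7)
7. 3085.714ms @ 27/7 + 342.857ms (3/7)
8. 3428.571ms @ 30/7 + 685.714ms (6/7)
9. 4114.286ms @ 36/7 + 685.714ms (6/7)

note 7 onset = 27/7b = 3085.714ms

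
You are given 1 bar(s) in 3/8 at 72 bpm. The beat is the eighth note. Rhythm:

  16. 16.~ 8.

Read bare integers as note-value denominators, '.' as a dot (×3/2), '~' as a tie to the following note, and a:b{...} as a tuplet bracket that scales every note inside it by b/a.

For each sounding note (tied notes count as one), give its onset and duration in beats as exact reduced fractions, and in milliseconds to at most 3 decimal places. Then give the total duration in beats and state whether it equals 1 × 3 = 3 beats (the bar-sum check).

1) 0.0ms=0b +625.0ms=3/4b
2) 625.0ms=3/4b +1875.0ms=9/4b
Σ=3b of 3 (72bpm 3/8) — PASS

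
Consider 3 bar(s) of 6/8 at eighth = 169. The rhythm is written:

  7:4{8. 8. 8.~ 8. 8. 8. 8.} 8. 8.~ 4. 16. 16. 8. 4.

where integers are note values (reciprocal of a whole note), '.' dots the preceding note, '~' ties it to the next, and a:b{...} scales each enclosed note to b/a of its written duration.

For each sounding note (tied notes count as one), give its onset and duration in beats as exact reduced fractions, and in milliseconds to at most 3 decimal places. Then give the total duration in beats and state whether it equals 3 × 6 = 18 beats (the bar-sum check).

1) 0.0ms=0b +304.311ms=6/7b
2) 304.311ms=6/7b +304.311ms=6/7b
3) 608.622ms=12/7b +608.622ms=12/7b
4) 1217.244ms=24/7b +304.311ms=6/7b
5) 1521.555ms=30/7b +304.311ms=6/7b
6) 1825.866ms=36/7b +304.311ms=6/7b
7) 2130.178ms=6b +532.544ms=3/2b
8) 2662.722ms=15/2b +1597.633ms=9/2b
9) 4260.355ms=12b +266.272ms=3/4b
10) 4526.627ms=51/4b +266.272ms=3/4b
11) 4792.899ms=27/2b +532.544ms=3/2b
12) 5325.444ms=15b +1065.089ms=3b
Σ=18b of 18 (169bpm 6/8) — PASS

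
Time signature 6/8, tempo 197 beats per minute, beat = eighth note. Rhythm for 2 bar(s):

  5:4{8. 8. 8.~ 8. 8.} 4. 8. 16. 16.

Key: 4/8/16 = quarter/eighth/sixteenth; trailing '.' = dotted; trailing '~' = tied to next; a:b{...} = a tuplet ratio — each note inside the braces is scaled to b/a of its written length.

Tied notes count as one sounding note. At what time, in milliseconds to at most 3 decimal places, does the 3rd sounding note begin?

1. 0.0ms @ 0 + 365.482ms (6/5)
2. 365.482ms @ 6/5 + 365.482ms (6/5)
3. 730.964ms @ 12/5 + 730.964ms (12/5)
4. 1461.929ms @ 24/5 + 365.482ms (6/5)
5. 1827.411ms @ 6 + 913.706ms (3)
6. 2741.117ms @ 9 + 456.853ms (3/2)
7. 3197.97ms @ 21/2 + 228.426ms (3/4)
8. 3426.396ms @ 45/4 + 228.426ms (3/4)

note 3 onset = 12/5b = 730.964ms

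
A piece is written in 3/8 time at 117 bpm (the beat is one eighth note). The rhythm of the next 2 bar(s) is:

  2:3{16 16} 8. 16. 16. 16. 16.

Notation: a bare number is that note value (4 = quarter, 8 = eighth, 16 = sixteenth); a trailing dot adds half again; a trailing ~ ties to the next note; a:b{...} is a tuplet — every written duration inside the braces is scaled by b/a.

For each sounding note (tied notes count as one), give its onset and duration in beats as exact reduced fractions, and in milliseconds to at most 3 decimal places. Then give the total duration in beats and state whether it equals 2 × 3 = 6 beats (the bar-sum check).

1) 0.0ms=0b +384.615ms=3/4b
2) 384.615ms=3/4b +384.615ms=3/4b
3) 769.231ms=3/2b +769.231ms=3/2b
4) 1538.462ms=3b +384.615ms=3/4b
5) 1923.077ms=15/4b +384.615ms=3/4b
6) 2307.692ms=9/2b +384.615ms=3/4b
7) 2692.308ms=21/4b +384.615ms=3/4b
Σ=6b of 6 (117bpm 3/8) — PASS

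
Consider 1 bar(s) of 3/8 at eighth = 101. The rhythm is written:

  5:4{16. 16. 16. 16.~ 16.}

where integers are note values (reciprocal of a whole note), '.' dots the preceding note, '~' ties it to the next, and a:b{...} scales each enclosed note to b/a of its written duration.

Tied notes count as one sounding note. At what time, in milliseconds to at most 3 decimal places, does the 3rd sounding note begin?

note 3 onset = 6/5b = 712.871ms

1. 0.0ms @ 0 + 356.436ms (3/5)
2. 356.436ms @ 3/5 + 356.436ms (3/5)
3. 712.871ms @ 6/5 + 356.436ms (3/5)
4. 1069.307ms @ 9/5 + 712.871ms (6/5)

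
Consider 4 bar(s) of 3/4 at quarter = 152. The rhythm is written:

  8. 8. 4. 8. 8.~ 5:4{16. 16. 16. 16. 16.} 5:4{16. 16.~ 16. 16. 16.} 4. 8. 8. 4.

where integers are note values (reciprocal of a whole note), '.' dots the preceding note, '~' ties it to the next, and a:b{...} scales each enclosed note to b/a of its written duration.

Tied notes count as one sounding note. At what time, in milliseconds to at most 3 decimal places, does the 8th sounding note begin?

note 8 onset = 27/5b = 2131.579ms

1. 0.0ms @ 0 + 296.053ms (3/4)
2. 296.053ms @ 3/4 + 296.053ms (3/4)
3. 592.105ms @ 3/2 + 592.105ms (3/2)
4. 1184.211ms @ 3 + 296.053ms (3/4)
5. 1480.263ms @ 15/4 + 414.474ms (21/20)
6. 1894.737ms @ 24/5 + 118.421ms (3/10)
7. 2013.158ms @ 51/10 + 118.421ms (3/10)
8. 2131.579ms @ 27/5 + 118.421ms (3/10)
9. 2250.0ms @ 57/10 + 118.421ms (3/10)
10. 2368.421ms @ 6 + 118.421ms (3/10)
11. 2486.842ms @ 63/10 + 236.842ms (3/5)
12. 2723.684ms @ 69/10 + 118.421ms (3/10)
13. 2842.105ms @ 36/5 + 118.421ms (3/10)
14. 2960.526ms @ 15/2 + 592.105ms (3/2)
15. 3552.632ms @ 9 + 296.053ms (3/4)
16. 3848.684ms @ 39/4 + 296.053ms (3/4)
17. 4144.737ms @ 21/2 + 592.105ms (3/2)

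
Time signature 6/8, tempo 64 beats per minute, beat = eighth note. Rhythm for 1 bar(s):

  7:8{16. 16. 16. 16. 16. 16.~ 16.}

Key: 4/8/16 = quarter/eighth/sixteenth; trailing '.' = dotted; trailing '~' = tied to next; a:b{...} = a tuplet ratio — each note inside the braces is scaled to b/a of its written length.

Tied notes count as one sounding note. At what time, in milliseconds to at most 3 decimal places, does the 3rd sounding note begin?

note 3 onset = 12/7b = 1607.143ms

1. 0.0ms @ 0 + 803.571ms (6/7)
2. 803.571ms @ 6/7 + 803.571ms (6/7)
3. 1607.143ms @ 12/7 + 803.571ms (6/7)
4. 2410.714ms @ 18/7 + 803.571ms (6/7)
5. 3214.286ms @ 24/7 + 803.571ms (6/7)
6. 4017.857ms @ 30/7 + 1607.143ms (12/7)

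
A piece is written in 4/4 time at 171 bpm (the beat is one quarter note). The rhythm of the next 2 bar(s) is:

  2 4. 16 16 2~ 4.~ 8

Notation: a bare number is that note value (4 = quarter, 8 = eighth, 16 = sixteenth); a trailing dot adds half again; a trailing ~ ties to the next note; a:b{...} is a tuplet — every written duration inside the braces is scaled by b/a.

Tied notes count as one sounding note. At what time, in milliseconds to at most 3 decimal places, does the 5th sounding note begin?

note 5 onset = 4b = 1403.509ms

1. 0.0ms @ 0 + 701.754ms (2)
2. 701.754ms @ 2 + 526.316ms (3/2)
3. 1228.07ms @ 7/2 + 87.719ms (1/4)
4. 1315.789ms @ 15/4 + 87.719ms (1/4)
5. 1403.509ms @ 4 + 1403.509ms (4)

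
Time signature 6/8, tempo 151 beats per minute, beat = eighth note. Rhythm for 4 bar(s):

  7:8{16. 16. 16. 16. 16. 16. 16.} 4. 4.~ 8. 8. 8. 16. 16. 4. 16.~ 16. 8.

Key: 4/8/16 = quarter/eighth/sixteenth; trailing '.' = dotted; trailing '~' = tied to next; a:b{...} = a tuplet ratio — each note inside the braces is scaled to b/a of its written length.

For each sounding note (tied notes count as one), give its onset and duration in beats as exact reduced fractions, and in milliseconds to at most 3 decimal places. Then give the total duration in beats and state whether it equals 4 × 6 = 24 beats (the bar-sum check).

1) 0.0ms=0b +340.587ms=6/7b
2) 340.587ms=6/7b +340.587ms=6/7b
3) 681.173ms=12/7b +340.587ms=6/7b
4) 1021.76ms=18/7b +340.587ms=6/7b
5) 1362.346ms=24/7b +340.587ms=6/7b
6) 1702.933ms=30/7b +340.587ms=6/7b
7) 2043.519ms=36/7b +340.587ms=6/7b
8) 2384.106ms=6b +1192.053ms=3b
9) 3576.159ms=9b +1788.079ms=9/2b
10) 5364.238ms=27/2b +596.026ms=3/2b
11) 5960.265ms=15b +596.026ms=3/2b
12) 6556.291ms=33/2b +298.013ms=3/4b
13) 6854.305ms=69/4b +298.013ms=3/4b
14) 7152.318ms=18b +1192.053ms=3b
15) 8344.371ms=21b +596.026ms=3/2b
16) 8940.397ms=45/2b +596.026ms=3/2b
Σ=24b of 24 (151bpm 6/8) — PASS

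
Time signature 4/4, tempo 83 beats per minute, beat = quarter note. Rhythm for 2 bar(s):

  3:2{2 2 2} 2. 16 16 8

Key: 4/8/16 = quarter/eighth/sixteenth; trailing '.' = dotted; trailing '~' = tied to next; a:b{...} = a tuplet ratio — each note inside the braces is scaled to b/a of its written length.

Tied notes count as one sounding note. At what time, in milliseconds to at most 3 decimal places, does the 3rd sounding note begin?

1. 0.0ms @ 0 + 963.855ms (4/3)
2. 963.855ms @ 4/3 + 963.855ms (4/3)
3. 1927.711ms @ 8/3 + 963.855ms (4/3)
4. 2891.566ms @ 4 + 2168.675ms (3)
5. 5060.241ms @ 7 + 180.723ms (1/4)
6. 5240.964ms @ 29/4 + 180.723ms (1/4)
7. 5421.687ms @ 15/2 + 361.446ms (1/2)

note 3 onset = 8/3b = 1927.711ms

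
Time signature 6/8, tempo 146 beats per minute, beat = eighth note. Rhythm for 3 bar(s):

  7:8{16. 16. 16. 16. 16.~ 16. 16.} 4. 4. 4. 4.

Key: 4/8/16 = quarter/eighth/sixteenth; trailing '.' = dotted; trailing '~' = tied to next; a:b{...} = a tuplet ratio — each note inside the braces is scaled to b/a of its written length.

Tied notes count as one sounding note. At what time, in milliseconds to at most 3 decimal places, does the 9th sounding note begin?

1. 0.0ms @ 0 + 352.25ms (6/7)
2. 352.25ms @ 6/7 + 352.25ms (6/7)
3. 704.501ms @ 12/7 + 352.25ms (6/7)
4. 1056.751ms @ 18/7 + 352.25ms (6/7)
5. 1409.002ms @ 24/7 + 704.501ms (12/7)
6. 2113.503ms @ 36/7 + 352.25ms (6/7)
7. 2465.753ms @ 6 + 1232.877ms (3)
8. 3698.63ms @ 9 + 1232.877ms (3)
9. 4931.507ms @ 12 + 1232.877ms (3)
10. 6164.384ms @ 15 + 1232.877ms (3)

note 9 onset = 12b = 4931.507ms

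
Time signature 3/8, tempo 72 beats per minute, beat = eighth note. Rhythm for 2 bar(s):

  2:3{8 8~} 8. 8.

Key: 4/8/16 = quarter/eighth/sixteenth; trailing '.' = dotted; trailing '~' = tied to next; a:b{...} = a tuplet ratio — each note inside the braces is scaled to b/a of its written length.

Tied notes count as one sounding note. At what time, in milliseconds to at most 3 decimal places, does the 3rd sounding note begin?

note 3 onset = 9/2b = 3750.0ms

1. 0.0ms @ 0 + 1250.0ms (3/2)
2. 1250.0ms @ 3/2 + 2500.0ms (3)
3. 3750.0ms @ 9/2 + 1250.0ms (3/2)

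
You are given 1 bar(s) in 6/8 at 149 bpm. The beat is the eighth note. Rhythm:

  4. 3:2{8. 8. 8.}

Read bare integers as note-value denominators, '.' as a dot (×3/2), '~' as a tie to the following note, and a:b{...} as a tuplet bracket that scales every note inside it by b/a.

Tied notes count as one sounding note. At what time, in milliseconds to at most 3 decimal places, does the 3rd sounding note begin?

1. 0.0ms @ 0 + 1208.054ms (3)
2. 1208.054ms @ 3 + 402.685ms (1)
3. 1610.738ms @ 4 + 402.685ms (1)
4. 2013.423ms @ 5 + 402.685ms (1)

note 3 onset = 4b = 1610.738ms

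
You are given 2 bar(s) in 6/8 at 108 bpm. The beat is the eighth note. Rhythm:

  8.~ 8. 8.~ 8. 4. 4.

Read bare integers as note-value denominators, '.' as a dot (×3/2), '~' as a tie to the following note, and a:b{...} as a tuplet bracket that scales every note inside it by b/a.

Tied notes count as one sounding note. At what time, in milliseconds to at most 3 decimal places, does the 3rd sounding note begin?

note 3 onset = 6b = 3333.333ms

1. 0.0ms @ 0 + 1666.667ms (3)
2. 1666.667ms @ 3 + 1666.667ms (3)
3. 3333.333ms @ 6 + 1666.667ms (3)
4. 5000.0ms @ 9 + 1666.667ms (3)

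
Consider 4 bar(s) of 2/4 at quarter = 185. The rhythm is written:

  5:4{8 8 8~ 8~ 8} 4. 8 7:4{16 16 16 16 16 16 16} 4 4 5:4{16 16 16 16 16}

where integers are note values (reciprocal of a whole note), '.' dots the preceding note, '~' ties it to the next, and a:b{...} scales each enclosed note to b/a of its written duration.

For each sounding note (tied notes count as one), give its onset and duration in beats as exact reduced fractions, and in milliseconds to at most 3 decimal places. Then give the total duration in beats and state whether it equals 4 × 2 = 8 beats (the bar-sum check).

1) 0.0ms=0b +129.73ms=2/5b
2) 129.73ms=2/5b +129.73ms=2/5b
3) 259.459ms=4/5b +389.189ms=6/5b
4) 648.649ms=2b +486.486ms=3/2b
5) 1135.135ms=7/2b +162.162ms=1/2b
6) 1297.297ms=4b +46.332ms=1/7b
7) 1343.629ms=29/7b +46.332ms=1/7b
8) 1389.961ms=30/7b +46.332ms=1/7b
9) 1436.293ms=31/7b +46.332ms=1/7b
10) 1482.625ms=32/7b +46.332ms=1/7b
11) 1528.958ms=33/7b +46.332ms=1/7b
12) 1575.29ms=34/7b +46.332ms=1/7b
13) 1621.622ms=5b +324.324ms=1b
14) 1945.946ms=6b +324.324ms=1b
15) 2270.27ms=7b +64.865ms=1/5b
16) 2335.135ms=36/5b +64.865ms=1/5b
17) 2400.0ms=37/5b +64.865ms=1/5b
18) 2464.865ms=38/5b +64.865ms=1/5b
19) 2529.73ms=39/5b +64.865ms=1/5b
Σ=8b of 8 (185bpm 2/4) — PASS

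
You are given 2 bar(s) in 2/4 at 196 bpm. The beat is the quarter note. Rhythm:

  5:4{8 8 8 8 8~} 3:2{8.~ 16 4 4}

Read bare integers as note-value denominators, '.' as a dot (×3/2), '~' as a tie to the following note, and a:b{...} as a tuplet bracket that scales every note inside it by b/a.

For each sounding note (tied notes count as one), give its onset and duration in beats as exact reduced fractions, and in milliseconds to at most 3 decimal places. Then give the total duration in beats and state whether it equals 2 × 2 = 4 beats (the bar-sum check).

1) 0.0ms=0b +122.449ms=2/5b
2) 122.449ms=2/5b +122.449ms=2/5b
3) 244.898ms=4/5b +122.449ms=2/5b
4) 367.347ms=6/5b +122.449ms=2/5b
5) 489.796ms=8/5b +326.531ms=16/15b
6) 816.327ms=8/3b +204.082ms=2/3b
7) 1020.408ms=10/3b +204.082ms=2/3b
Σ=4b of 4 (196bpm 2/4) — PASS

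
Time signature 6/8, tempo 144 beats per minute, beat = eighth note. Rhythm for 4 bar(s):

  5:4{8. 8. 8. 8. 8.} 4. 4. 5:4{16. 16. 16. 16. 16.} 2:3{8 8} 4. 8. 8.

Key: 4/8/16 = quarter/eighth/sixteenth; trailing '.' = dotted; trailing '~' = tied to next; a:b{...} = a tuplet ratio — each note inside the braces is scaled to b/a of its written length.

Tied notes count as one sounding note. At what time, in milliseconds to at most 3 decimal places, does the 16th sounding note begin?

note 16 onset = 21b = 8750.0ms

1. 0.0ms @ 0 + 500.0ms (6/5)
2. 500.0ms @ 6/5 + 500.0ms (6/5)
3. 1000.0ms @ 12/5 + 500.0ms (6/5)
4. 1500.0ms @ 18/5 + 500.0ms (6/5)
5. 2000.0ms @ 24/5 + 500.0ms (6/5)
6. 2500.0ms @ 6 + 1250.0ms (3)
7. 3750.0ms @ 9 + 1250.0ms (3)
8. 5000.0ms @ 12 + 250.0ms (3/5)
9. 5250.0ms @ 63/5 + 250.0ms (3/5)
10. 5500.0ms @ 66/5 + 250.0ms (3/5)
11. 5750.0ms @ 69/5 + 250.0ms (3/5)
12. 6000.0ms @ 72/5 + 250.0ms (3/5)
13. 6250.0ms @ 15 + 625.0ms (3/2)
14. 6875.0ms @ 33/2 + 625.0ms (3/2)
15. 7500.0ms @ 18 + 1250.0ms (3)
16. 8750.0ms @ 21 + 625.0ms (3/2)
17. 9375.0ms @ 45/2 + 625.0ms (3/2)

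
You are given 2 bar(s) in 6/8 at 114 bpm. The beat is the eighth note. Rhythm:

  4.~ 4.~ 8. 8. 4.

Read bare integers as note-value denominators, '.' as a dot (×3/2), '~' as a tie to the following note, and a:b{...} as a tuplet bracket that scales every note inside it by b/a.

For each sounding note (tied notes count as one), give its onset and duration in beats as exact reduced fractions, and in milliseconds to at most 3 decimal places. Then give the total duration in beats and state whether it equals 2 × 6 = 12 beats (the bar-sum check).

1) 0.0ms=0b +3947.368ms=15/2b
2) 3947.368ms=15/2b +789.474ms=3/2b
3) 4736.842ms=9b +1578.947ms=3b
Σ=12b of 12 (114bpm 6/8) — PASS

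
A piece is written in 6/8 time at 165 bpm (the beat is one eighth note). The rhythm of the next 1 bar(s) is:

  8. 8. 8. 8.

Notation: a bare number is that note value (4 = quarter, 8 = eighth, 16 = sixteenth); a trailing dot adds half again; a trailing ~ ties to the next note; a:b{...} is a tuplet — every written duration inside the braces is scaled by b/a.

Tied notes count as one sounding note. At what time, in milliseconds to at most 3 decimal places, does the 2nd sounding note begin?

note 2 onset = 3/2b = 545.455ms

1. 0.0ms @ 0 + 545.455ms (3/2)
2. 545.455ms @ 3/2 + 545.455ms (3/2)
3. 1090.909ms @ 3 + 545.455ms (3/2)
4. 1636.364ms @ 9/2 + 545.455ms (3/2)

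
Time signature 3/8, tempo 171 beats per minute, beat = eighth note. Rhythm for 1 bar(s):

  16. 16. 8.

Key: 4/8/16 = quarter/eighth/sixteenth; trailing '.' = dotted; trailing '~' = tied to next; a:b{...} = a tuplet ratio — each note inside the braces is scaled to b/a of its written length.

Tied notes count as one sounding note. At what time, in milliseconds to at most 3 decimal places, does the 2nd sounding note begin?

1. 0.0ms @ 0 + 263.158ms (3/4)
2. 263.158ms @ 3/4 + 263.158ms (3/4)
3. 526.316ms @ 3/2 + 526.316ms (3/2)

note 2 onset = 3/4b = 263.158ms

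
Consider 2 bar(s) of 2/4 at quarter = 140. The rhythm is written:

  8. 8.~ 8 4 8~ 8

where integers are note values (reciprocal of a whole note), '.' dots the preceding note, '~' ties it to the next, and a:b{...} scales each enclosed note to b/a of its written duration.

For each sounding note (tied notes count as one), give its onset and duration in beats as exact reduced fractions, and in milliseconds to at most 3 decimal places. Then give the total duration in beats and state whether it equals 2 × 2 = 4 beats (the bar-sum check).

1) 0.0ms=0b +321.429ms=3/4b
2) 321.429ms=3/4b +535.714ms=5/4b
3) 857.143ms=2b +428.571ms=1b
4) 1285.714ms=3b +428.571ms=1b
Σ=4b of 4 (140bpm 2/4) — PASS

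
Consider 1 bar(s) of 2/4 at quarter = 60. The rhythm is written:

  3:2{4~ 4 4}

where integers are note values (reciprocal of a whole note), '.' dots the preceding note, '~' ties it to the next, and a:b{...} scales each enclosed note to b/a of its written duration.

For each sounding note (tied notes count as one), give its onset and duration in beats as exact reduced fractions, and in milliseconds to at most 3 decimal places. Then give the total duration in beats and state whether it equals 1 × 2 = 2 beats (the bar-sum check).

1) 0.0ms=0b +1333.333ms=4/3b
2) 1333.333ms=4/3b +666.667ms=2/3b
Σ=2b of 2 (60bpm 2/4) — PASS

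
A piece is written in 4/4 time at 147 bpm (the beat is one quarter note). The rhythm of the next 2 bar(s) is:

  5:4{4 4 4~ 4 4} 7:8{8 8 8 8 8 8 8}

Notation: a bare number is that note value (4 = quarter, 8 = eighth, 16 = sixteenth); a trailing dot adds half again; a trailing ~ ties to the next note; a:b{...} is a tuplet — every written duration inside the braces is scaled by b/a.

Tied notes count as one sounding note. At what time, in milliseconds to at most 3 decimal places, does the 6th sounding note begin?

1. 0.0ms @ 0 + 326.531ms (4/5)
2. 326.531ms @ 4/5 + 326.531ms (4/5)
3. 653.061ms @ 8/5 + 653.061ms (8/5)
4. 1306.122ms @ 16/5 + 326.531ms (4/5)
5. 1632.653ms @ 4 + 233.236ms (4/7)
6. 1865.889ms @ 32/7 + 233.236ms (4/7)
7. 2099.125ms @ 36/7 + 233.236ms (4/7)
8. 2332.362ms @ 40/7 + 233.236ms (4/7)
9. 2565.598ms @ 44/7 + 233.236ms (4/7)
10. 2798.834ms @ 48/7 + 233.236ms (4/7)
11. 3032.07ms @ 52/7 + 233.236ms (4/7)

note 6 onset = 32/7b = 1865.889ms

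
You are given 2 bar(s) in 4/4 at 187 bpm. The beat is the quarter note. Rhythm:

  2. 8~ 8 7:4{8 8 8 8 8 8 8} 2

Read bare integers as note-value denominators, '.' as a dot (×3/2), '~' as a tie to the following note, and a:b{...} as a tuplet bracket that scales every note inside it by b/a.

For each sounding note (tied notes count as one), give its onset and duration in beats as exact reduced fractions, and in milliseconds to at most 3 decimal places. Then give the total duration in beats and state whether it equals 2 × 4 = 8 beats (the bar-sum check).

1) 0.0ms=0b +962.567ms=3b
2) 962.567ms=3b +320.856ms=1b
3) 1283.422ms=4b +91.673ms=2/7b
4) 1375.095ms=30/7b +91.673ms=2/7b
5) 1466.769ms=32/7b +91.673ms=2/7b
6) 1558.442ms=34/7b +91.673ms=2/7b
7) 1650.115ms=36/7b +91.673ms=2/7b
8) 1741.788ms=38/7b +91.673ms=2/7b
9) 1833.461ms=40/7b +91.673ms=2/7b
10) 1925.134ms=6b +641.711ms=2b
Σ=8b of 8 (187bpm 4/4) — PASS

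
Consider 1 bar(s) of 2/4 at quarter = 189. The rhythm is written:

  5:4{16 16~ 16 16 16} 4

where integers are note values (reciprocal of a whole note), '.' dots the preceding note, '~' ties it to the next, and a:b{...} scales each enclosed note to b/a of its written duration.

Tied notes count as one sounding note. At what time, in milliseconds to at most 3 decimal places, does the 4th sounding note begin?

1. 0.0ms @ 0 + 63.492ms (1/5)
2. 63.492ms @ 1/5 + 126.984ms (2/5)
3. 190.476ms @ 3/5 + 63.492ms (1/5)
4. 253.968ms @ 4/5 + 63.492ms (1/5)
5. 317.46ms @ 1 + 317.46ms (1)

note 4 onset = 4/5b = 253.968ms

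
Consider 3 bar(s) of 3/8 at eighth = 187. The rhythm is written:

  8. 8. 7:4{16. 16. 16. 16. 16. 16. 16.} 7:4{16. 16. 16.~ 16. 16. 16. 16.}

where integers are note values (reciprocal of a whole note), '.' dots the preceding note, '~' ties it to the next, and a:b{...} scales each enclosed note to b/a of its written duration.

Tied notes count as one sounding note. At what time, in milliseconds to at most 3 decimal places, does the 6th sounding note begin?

1. 0.0ms @ 0 + 481.283ms (3/2)
2. 481.283ms @ 3/2 + 481.283ms (3/2)
3. 962.567ms @ 3 + 137.51ms (3/7)
4. 1100.076ms @ 24/7 + 137.51ms (3/7)
5. 1237.586ms @ 27/7 + 137.51ms (3/7)
6. 1375.095ms @ 30/7 + 137.51ms (3/7)
7. 1512.605ms @ 33/7 + 137.51ms (3/7)
8. 1650.115ms @ 36/7 + 137.51ms (3/7)
9. 1787.624ms @ 39/7 + 137.51ms (3/7)
10. 1925.134ms @ 6 + 137.51ms (3/7)
11. 2062.643ms @ 45/7 + 137.51ms (3/7)
12. 2200.153ms @ 48/7 + 275.019ms (6/7)
13. 2475.172ms @ 54/7 + 137.51ms (3/7)
14. 2612.681ms @ 57/7 + 137.51ms (3/7)
15. 2750.191ms @ 60/7 + 137.51ms (3/7)

note 6 onset = 30/7b = 1375.095ms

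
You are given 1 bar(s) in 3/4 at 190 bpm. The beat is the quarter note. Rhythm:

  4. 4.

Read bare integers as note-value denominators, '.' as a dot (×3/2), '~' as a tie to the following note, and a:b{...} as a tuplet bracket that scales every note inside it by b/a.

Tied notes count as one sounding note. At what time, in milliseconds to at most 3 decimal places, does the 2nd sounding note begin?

1. 0.0ms @ 0 + 473.684ms (3/2)
2. 473.684ms @ 3/2 + 473.684ms (3/2)

note 2 onset = 3/2b = 473.684ms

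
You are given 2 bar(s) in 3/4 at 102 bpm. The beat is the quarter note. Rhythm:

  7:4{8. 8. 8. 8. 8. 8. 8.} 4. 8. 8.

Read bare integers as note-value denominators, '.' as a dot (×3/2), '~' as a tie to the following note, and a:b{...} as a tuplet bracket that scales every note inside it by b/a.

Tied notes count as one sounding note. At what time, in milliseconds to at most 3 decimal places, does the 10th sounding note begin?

note 10 onset = 21/4b = 3088.235ms

1. 0.0ms @ 0 + 252.101ms (3/7)
2. 252.101ms @ 3/7 + 252.101ms (3/7)
3. 504.202ms @ 6/7 + 252.101ms (3/7)
4. 756.303ms @ 9/7 + 252.101ms (3/7)
5. 1008.403ms @ 12/7 + 252.101ms (3/7)
6. 1260.504ms @ 15/7 + 252.101ms (3/7)
7. 1512.605ms @ 18/7 + 252.101ms (3/7)
8. 1764.706ms @ 3 + 882.353ms (3/2)
9. 2647.059ms @ 9/2 + 441.176ms (3/4)
10. 3088.235ms @ 21/4 + 441.176ms (3/4)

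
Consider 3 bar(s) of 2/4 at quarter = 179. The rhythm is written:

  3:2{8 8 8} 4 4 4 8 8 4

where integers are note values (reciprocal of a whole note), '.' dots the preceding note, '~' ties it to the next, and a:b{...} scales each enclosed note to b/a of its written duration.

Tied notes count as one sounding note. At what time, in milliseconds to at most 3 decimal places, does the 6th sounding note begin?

note 6 onset = 3b = 1005.587ms

1. 0.0ms @ 0 + 111.732ms (1/3)
2. 111.732ms @ 1/3 + 111.732ms (1/3)
3. 223.464ms @ 2/3 + 111.732ms (1/3)
4. 335.196ms @ 1 + 335.196ms (1)
5. 670.391ms @ 2 + 335.196ms (1)
6. 1005.587ms @ 3 + 335.196ms (1)
7. 1340.782ms @ 4 + 167.598ms (1/2)
8. 1508.38ms @ 9/2 + 167.598ms (1/2)
9. 1675.978ms @ 5 + 335.196ms (1)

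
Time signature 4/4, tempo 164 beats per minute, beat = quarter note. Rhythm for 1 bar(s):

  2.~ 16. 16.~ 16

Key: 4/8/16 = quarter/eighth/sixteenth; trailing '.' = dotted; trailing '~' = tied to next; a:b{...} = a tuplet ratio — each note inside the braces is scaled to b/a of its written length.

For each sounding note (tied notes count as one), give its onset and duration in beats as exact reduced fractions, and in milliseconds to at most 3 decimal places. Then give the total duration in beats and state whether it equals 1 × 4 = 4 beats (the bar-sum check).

1) 0.0ms=0b +1234.756ms=27/8b
2) 1234.756ms=27/8b +228.659ms=5/8b
Σ=4b of 4 (164bpm 4/4) — PASS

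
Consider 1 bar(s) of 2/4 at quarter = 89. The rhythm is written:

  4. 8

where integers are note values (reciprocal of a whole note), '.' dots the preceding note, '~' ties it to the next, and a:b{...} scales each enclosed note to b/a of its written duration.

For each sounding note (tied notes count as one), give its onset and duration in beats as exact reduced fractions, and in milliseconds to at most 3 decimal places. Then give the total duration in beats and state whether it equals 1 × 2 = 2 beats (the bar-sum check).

1) 0.0ms=0b +1011.236ms=3/2b
2) 1011.236ms=3/2b +337.079ms=1/2b
Σ=2b of 2 (89bpm 2/4) — PASS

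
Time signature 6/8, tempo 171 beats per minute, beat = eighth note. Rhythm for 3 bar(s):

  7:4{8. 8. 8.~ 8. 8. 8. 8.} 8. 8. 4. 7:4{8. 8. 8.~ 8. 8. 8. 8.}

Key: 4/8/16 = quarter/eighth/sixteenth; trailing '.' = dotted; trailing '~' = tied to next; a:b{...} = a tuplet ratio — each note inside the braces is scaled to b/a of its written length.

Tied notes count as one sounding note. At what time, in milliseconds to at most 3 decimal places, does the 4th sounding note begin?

note 4 onset = 24/7b = 1203.008ms

1. 0.0ms @ 0 + 300.752ms (6/7)
2. 300.752ms @ 6/7 + 300.752ms (6/7)
3. 601.504ms @ 12/7 + 601.504ms (12/7)
4. 1203.008ms @ 24/7 + 300.752ms (6/7)
5. 1503.759ms @ 30/7 + 300.752ms (6/7)
6. 1804.511ms @ 36/7 + 300.752ms (6/7)
7. 2105.263ms @ 6 + 526.316ms (3/2)
8. 2631.579ms @ 15/2 + 526.316ms (3/2)
9. 3157.895ms @ 9 + 1052.632ms (3)
10. 4210.526ms @ 12 + 300.752ms (6/7)
11. 4511.278ms @ 90/7 + 300.752ms (6/7)
12. 4812.03ms @ 96/7 + 601.504ms (12/7)
13. 5413.534ms @ 108/7 + 300.752ms (6/7)
14. 5714.286ms @ 114/7 + 300.752ms (6/7)
15. 6015.038ms @ 120/7 + 300.752ms (6/7)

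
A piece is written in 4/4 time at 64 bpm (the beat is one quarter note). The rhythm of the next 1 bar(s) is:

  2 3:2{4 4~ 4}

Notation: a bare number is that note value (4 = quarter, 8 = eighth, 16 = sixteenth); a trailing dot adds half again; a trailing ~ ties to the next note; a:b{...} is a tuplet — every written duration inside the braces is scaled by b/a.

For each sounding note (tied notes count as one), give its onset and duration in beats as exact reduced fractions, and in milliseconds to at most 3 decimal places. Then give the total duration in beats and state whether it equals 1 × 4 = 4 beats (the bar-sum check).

1) 0.0ms=0b +1875.0ms=2b
2) 1875.0ms=2b +625.0ms=2/3b
3) 2500.0ms=8/3b +1250.0ms=4/3b
Σ=4b of 4 (64bpm 4/4) — PASS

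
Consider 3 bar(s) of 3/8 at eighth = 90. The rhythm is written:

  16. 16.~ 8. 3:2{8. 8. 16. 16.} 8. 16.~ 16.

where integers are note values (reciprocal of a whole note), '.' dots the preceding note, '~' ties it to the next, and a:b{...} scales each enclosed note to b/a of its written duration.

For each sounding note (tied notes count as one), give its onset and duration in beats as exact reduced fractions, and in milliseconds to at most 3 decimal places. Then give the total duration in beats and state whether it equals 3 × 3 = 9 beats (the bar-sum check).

1) 0.0ms=0b +500.0ms=3/4b
2) 500.0ms=3/4b +1500.0ms=9/4b
3) 2000.0ms=3b +666.667ms=1b
4) 2666.667ms=4b +666.667ms=1b
5) 3333.333ms=5b +333.333ms=1/2b
6) 3666.667ms=11/2b +333.333ms=1/2b
7) 4000.0ms=6b +1000.0ms=3/2b
8) 5000.0ms=15/2b +1000.0ms=3/2b
Σ=9b of 9 (90bpm 3/8) — PASS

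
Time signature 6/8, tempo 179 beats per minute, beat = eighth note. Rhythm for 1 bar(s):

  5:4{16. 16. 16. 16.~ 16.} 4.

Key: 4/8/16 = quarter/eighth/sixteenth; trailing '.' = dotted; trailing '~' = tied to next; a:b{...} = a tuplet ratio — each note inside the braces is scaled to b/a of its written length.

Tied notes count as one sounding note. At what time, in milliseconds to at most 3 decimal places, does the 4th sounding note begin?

note 4 onset = 9/5b = 603.352ms

1. 0.0ms @ 0 + 201.117ms (3/5)
2. 201.117ms @ 3/5 + 201.117ms (3/5)
3. 402.235ms @ 6/5 + 201.117ms (3/5)
4. 603.352ms @ 9/5 + 402.235ms (6/5)
5. 1005.587ms @ 3 + 1005.587ms (3)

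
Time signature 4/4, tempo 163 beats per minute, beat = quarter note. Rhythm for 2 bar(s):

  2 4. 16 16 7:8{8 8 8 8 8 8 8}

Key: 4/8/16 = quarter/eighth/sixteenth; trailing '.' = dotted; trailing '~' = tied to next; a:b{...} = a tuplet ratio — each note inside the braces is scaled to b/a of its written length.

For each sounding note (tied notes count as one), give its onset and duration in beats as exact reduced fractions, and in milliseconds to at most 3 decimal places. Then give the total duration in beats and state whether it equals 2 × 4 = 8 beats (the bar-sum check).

1) 0.0ms=0b +736.196ms=2b
2) 736.196ms=2b +552.147ms=3/2b
3) 1288.344ms=7/2b +92.025ms=1/4b
4) 1380.368ms=15/4b +92.025ms=1/4b
5) 1472.393ms=4b +210.342ms=4/7b
6) 1682.734ms=32/7b +210.342ms=4/7b
7) 1893.076ms=36/7b +210.342ms=4/7b
8) 2103.418ms=40/7b +210.342ms=4/7b
9) 2313.76ms=44/7b +210.342ms=4/7b
10) 2524.102ms=48/7b +210.342ms=4/7b
11) 2734.443ms=52/7b +210.342ms=4/7b
Σ=8b of 8 (163bpm 4/4) — PASS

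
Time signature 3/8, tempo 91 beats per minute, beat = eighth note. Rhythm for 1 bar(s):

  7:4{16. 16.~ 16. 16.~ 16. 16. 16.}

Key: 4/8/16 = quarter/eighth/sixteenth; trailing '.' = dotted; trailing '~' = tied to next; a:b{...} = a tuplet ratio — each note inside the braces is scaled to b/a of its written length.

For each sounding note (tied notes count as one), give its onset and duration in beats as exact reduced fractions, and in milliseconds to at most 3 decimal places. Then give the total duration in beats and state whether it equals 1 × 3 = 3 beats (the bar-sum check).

1) 0.0ms=0b +282.575ms=3/7b
2) 282.575ms=3/7b +565.149ms=6/7b
3) 847.724ms=9/7b +565.149ms=6/7b
4) 1412.873ms=15/7b +282.575ms=3/7b
5) 1695.447ms=18/7b +282.575ms=3/7b
Σ=3b of 3 (91bpm 3/8) — PASS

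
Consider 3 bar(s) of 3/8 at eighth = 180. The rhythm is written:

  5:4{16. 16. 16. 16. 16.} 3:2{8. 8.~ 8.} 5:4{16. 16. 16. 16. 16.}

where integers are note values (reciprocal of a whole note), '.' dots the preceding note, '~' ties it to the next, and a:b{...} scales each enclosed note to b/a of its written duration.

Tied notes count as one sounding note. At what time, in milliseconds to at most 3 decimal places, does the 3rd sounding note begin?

note 3 onset = 6/5b = 400.0ms

1. 0.0ms @ 0 + 200.0ms (3/5)
2. 200.0ms @ 3/5 + 200.0ms (3/5)
3. 400.0ms @ 6/5 + 200.0ms (3/5)
4. 600.0ms @ 9/5 + 200.0ms (3/5)
5. 800.0ms @ 12/5 + 200.0ms (3/5)
6. 1000.0ms @ 3 + 333.333ms (1)
7. 1333.333ms @ 4 + 666.667ms (2)
8. 2000.0ms @ 6 + 200.0ms (3/5)
9. 2200.0ms @ 33/5 + 200.0ms (3/5)
10. 2400.0ms @ 36/5 + 200.0ms (3/5)
11. 2600.0ms @ 39/5 + 200.0ms (3/5)
12. 2800.0ms @ 42/5 + 200.0ms (3/5)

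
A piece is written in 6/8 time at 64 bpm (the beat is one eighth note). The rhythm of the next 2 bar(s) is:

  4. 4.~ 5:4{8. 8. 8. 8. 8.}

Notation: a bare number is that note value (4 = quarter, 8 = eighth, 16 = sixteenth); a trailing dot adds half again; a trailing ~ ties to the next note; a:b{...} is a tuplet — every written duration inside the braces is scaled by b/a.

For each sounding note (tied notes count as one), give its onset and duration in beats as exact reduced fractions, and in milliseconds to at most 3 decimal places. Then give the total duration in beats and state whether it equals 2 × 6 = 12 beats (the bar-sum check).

1) 0.0ms=0b +2812.5ms=3b
2) 2812.5ms=3b +3937.5ms=21/5b
3) 6750.0ms=36/5b +1125.0ms=6/5b
4) 7875.0ms=42/5b +1125.0ms=6/5b
5) 9000.0ms=48/5b +1125.0ms=6/5b
6) 10125.0ms=54/5b +1125.0ms=6/5b
Σ=12b of 12 (64bpm 6/8) — PASS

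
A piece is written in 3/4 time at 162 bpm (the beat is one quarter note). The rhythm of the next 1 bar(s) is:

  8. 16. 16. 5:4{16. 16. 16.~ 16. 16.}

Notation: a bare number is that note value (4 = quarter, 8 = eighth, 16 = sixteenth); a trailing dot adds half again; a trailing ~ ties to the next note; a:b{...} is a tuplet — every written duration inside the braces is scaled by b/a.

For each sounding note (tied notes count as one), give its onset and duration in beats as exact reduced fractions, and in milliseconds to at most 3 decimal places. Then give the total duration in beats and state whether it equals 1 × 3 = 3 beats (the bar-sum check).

1) 0.0ms=0b +277.778ms=3/4b
2) 277.778ms=3/4b +138.889ms=3/8b
3) 416.667ms=9/8b +138.889ms=3/8b
4) 555.556ms=3/2b +111.111ms=3/10b
5) 666.667ms=9/5b +111.111ms=3/10b
6) 777.778ms=21/10b +222.222ms=3/5b
7) 1000.0ms=27/10b +111.111ms=3/10b
Σ=3b of 3 (162bpm 3/4) — PASS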